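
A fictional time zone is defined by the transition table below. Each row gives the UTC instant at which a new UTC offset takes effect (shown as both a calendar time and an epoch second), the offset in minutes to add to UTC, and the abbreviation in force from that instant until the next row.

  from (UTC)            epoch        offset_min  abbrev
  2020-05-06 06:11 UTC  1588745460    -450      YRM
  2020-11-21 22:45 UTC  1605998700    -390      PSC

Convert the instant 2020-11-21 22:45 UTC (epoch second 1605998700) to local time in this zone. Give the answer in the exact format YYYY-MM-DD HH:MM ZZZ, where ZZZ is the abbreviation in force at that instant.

Query: 2020-11-21 22:45 UTC
Rule 2/2 (PSC, -06:30): 2020-11-21 22:45 UTC ≤ query < +∞
22·60 + 45 - 390 = 975 min
975 = 0·1440 + 975; 975 = 16·60 + 15 → 16:15, same day
→ 2020-11-21 16:15 PSC

2020-11-21 16:15 PSC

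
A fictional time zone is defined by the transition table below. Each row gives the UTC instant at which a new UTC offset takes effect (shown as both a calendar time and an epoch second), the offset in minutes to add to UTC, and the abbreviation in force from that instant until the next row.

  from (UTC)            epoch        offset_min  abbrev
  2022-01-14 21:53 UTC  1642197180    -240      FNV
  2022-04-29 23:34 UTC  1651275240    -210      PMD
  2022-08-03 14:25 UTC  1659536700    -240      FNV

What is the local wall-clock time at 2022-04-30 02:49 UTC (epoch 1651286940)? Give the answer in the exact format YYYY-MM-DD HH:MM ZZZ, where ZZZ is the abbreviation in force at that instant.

2022-04-29 23:19 PMD

Query: 2022-04-30 02:49 UTC
Rule 2/3 (PMD, -03:30): 2022-04-29 23:34 UTC ≤ query < 2022-08-03 14:25 UTC
2·60 + 49 - 210 = -41 min
-41 = -1·1440 + 1399; 1399 = 23·60 + 19 → 23:19, 2022-04-30 - 1 day = 2022-04-29
→ 2022-04-29 23:19 PMD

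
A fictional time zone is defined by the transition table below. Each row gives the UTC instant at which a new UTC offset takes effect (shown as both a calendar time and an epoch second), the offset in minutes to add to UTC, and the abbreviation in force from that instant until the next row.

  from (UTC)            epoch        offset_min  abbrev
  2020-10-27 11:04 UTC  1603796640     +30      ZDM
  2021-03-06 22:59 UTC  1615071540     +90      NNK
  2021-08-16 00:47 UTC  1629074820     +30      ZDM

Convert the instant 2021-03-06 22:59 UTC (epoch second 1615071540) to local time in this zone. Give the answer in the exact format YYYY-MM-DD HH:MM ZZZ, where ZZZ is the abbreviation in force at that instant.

Query: 2021-03-06 22:59 UTC
Rule 2/3 (NNK, +01:30): 2021-03-06 22:59 UTC ≤ query < 2021-08-16 00:47 UTC
22·60 + 59 + 90 = 1469 min
1469 = 1·1440 + 29; 29 = 0·60 + 29 → 00:29, 2021-03-06 + 1 day = 2021-03-07
→ 2021-03-07 00:29 NNK

2021-03-07 00:29 NNK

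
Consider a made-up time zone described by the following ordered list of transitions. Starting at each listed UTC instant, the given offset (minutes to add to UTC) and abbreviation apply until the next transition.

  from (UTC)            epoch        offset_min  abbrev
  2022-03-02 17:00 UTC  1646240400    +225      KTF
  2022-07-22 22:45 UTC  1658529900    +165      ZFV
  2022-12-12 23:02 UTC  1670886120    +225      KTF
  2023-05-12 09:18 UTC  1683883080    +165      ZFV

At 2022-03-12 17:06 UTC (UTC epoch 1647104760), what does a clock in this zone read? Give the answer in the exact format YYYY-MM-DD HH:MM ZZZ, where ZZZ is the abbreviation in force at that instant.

Query: 2022-03-12 17:06 UTC
Rule 1/4 (KTF, +03:45): 2022-03-02 17:00 UTC ≤ query < 2022-07-22 22:45 UTC
17·60 + 6 + 225 = 1251 min
1251 = 0·1440 + 1251; 1251 = 20·60 + 51 → 20:51, same day
→ 2022-03-12 20:51 KTF

2022-03-12 20:51 KTF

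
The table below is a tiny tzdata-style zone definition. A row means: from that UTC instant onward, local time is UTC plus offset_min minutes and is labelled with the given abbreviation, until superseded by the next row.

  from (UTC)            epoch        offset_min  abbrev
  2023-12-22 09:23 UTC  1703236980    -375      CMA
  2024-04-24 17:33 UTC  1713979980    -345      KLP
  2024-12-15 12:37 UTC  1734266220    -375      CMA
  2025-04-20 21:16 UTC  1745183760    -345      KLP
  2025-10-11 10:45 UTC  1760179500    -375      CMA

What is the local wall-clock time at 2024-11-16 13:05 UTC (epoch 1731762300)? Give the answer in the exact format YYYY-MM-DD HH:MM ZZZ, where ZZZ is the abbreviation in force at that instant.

2024-11-16 07:20 KLP

Query: 2024-11-16 13:05 UTC
Rule 2/5 (KLP, -05:45): 2024-04-24 17:33 UTC ≤ query < 2024-12-15 12:37 UTC
13·60 + 5 - 345 = 440 min
440 = 0·1440 + 440; 440 = 7·60 + 20 → 07:20, same day
→ 2024-11-16 07:20 KLP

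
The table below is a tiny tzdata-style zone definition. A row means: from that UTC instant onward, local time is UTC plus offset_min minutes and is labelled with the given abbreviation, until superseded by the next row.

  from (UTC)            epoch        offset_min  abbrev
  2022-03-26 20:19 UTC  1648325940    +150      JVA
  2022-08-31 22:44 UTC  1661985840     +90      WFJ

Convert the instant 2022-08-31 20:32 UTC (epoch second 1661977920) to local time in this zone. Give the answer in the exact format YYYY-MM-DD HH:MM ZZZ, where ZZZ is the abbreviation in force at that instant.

2022-08-31 23:02 JVA

Query: 2022-08-31 20:32 UTC
Rule 1/2 (JVA, +02:30): 2022-03-26 20:19 UTC ≤ query < 2022-08-31 22:44 UTC
20·60 + 32 + 150 = 1382 min
1382 = 0·1440 + 1382; 1382 = 23·60 + 2 → 23:02, same day
→ 2022-08-31 23:02 JVA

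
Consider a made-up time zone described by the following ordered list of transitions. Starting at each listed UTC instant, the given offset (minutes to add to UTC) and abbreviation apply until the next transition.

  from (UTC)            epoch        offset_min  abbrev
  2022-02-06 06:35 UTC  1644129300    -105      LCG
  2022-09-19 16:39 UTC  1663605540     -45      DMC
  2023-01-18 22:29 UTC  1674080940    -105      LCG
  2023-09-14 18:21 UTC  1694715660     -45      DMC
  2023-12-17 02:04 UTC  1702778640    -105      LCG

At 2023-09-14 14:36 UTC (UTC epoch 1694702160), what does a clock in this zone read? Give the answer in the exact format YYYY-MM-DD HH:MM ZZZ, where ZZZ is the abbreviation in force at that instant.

Query: 2023-09-14 14:36 UTC
Rule 3/5 (LCG, -01:45): 2023-01-18 22:29 UTC ≤ query < 2023-09-14 18:21 UTC
14·60 + 36 - 105 = 771 min
771 = 0·1440 + 771; 771 = 12·60 + 51 → 12:51, same day
→ 2023-09-14 12:51 LCG

2023-09-14 12:51 LCG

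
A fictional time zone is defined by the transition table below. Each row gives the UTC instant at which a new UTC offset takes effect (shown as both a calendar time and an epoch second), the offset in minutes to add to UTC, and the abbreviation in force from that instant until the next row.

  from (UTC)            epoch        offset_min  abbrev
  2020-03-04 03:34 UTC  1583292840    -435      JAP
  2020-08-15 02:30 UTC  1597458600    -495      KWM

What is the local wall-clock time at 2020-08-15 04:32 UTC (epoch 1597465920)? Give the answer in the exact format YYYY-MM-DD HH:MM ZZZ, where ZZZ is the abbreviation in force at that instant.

Query: 2020-08-15 04:32 UTC
Rule 2/2 (KWM, -08:15): 2020-08-15 02:30 UTC ≤ query < +∞
4·60 + 32 - 495 = -223 min
-223 = -1·1440 + 1217; 1217 = 20·60 + 17 → 20:17, 2020-08-15 - 1 day = 2020-08-14
→ 2020-08-14 20:17 KWM

2020-08-14 20:17 KWM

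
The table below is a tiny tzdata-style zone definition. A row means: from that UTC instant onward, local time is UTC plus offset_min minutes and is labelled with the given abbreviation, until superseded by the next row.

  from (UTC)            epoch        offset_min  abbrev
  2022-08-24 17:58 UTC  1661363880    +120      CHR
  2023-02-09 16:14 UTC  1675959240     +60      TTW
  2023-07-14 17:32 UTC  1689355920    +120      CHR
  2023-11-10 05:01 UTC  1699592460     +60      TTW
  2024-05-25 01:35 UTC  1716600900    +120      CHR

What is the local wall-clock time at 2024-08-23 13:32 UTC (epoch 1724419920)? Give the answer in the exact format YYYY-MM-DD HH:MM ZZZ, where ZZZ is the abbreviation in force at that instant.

2024-08-23 15:32 CHR

Query: 2024-08-23 13:32 UTC
Rule 5/5 (CHR, +02:00): 2024-05-25 01:35 UTC ≤ query < +∞
13·60 + 32 + 120 = 932 min
932 = 0·1440 + 932; 932 = 15·60 + 32 → 15:32, same day
→ 2024-08-23 15:32 CHR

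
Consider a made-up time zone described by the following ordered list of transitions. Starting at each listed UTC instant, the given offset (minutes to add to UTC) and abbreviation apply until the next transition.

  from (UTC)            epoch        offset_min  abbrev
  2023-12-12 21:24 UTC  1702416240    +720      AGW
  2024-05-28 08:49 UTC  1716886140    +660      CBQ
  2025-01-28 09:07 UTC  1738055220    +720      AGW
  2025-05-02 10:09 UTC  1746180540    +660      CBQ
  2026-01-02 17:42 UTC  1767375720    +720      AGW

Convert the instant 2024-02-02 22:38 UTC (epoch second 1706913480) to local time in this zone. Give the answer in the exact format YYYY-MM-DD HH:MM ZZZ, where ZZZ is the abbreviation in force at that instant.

Query: 2024-02-02 22:38 UTC
Rule 1/5 (AGW, +12:00): 2023-12-12 21:24 UTC ≤ query < 2024-05-28 08:49 UTC
22·60 + 38 + 720 = 2078 min
2078 = 1·1440 + 638; 638 = 10·60 + 38 → 10:38, 2024-02-02 + 1 day = 2024-02-03
→ 2024-02-03 10:38 AGW

2024-02-03 10:38 AGW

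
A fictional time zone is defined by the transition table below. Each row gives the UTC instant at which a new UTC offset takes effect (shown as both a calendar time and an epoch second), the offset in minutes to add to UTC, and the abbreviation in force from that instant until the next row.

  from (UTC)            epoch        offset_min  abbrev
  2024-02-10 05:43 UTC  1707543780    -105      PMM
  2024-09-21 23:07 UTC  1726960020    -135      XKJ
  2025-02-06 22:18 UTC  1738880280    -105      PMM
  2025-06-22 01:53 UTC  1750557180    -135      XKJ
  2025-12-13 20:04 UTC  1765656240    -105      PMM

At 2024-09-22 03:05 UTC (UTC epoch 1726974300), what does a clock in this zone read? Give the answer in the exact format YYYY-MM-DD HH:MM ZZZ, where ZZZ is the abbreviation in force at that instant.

Query: 2024-09-22 03:05 UTC
Rule 2/5 (XKJ, -02:15): 2024-09-21 23:07 UTC ≤ query < 2025-02-06 22:18 UTC
3·60 + 5 - 135 = 50 min
50 = 0·1440 + 50; 50 = 0·60 + 50 → 00:50, same day
→ 2024-09-22 00:50 XKJ

2024-09-22 00:50 XKJ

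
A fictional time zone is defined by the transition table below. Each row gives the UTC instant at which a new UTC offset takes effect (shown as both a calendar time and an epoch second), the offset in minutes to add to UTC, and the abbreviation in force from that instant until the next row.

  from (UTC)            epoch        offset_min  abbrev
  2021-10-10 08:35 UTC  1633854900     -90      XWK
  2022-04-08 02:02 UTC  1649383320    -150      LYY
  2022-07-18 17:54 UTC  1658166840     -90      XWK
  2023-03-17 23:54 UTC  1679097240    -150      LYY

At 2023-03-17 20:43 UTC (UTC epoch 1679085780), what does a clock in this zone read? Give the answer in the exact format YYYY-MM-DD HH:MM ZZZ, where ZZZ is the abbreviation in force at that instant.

2023-03-17 19:13 XWK

Query: 2023-03-17 20:43 UTC
Rule 3/4 (XWK, -01:30): 2022-07-18 17:54 UTC ≤ query < 2023-03-17 23:54 UTC
20·60 + 43 - 90 = 1153 min
1153 = 0·1440 + 1153; 1153 = 19·60 + 13 → 19:13, same day
→ 2023-03-17 19:13 XWK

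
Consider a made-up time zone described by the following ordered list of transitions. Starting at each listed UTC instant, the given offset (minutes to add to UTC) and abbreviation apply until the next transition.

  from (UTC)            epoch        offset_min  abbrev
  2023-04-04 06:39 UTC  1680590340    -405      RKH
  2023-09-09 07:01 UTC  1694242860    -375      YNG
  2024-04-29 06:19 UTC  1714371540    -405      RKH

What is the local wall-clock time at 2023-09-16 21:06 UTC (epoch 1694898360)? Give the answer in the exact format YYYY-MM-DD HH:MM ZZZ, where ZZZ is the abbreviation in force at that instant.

2023-09-16 14:51 YNG

Query: 2023-09-16 21:06 UTC
Rule 2/3 (YNG, -06:15): 2023-09-09 07:01 UTC ≤ query < 2024-04-29 06:19 UTC
21·60 + 6 - 375 = 891 min
891 = 0·1440 + 891; 891 = 14·60 + 51 → 14:51, same day
→ 2023-09-16 14:51 YNG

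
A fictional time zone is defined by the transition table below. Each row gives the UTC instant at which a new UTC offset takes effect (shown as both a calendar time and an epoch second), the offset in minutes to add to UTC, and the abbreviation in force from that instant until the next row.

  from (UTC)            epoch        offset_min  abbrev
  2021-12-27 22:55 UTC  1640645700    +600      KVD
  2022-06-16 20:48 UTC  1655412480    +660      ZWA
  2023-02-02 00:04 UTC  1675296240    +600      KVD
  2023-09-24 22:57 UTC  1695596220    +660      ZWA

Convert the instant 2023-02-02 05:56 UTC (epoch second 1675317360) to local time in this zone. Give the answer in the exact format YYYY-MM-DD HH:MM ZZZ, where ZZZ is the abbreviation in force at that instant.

2023-02-02 15:56 KVD

Query: 2023-02-02 05:56 UTC
Rule 3/4 (KVD, +10:00): 2023-02-02 00:04 UTC ≤ query < 2023-09-24 22:57 UTC
5·60 + 56 + 600 = 956 min
956 = 0·1440 + 956; 956 = 15·60 + 56 → 15:56, same day
→ 2023-02-02 15:56 KVD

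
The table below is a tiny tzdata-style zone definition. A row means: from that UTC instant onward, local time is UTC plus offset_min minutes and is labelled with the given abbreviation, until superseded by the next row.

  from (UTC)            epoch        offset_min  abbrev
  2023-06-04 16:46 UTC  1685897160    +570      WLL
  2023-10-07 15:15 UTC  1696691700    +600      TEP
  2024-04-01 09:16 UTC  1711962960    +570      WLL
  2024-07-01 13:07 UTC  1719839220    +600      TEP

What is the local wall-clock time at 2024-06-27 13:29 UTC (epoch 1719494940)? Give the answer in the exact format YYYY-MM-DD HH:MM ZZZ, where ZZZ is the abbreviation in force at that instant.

2024-06-27 22:59 WLL

Query: 2024-06-27 13:29 UTC
Rule 3/4 (WLL, +09:30): 2024-04-01 09:16 UTC ≤ query < 2024-07-01 13:07 UTC
13·60 + 29 + 570 = 1379 min
1379 = 0·1440 + 1379; 1379 = 22·60 + 59 → 22:59, same day
→ 2024-06-27 22:59 WLL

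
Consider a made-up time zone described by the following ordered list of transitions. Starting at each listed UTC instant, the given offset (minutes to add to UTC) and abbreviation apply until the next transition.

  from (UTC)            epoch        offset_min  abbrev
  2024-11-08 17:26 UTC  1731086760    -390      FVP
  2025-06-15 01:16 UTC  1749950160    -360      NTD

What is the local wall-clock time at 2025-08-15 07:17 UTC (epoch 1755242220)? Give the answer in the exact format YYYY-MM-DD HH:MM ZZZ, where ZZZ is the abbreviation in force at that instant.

2025-08-15 01:17 NTD

Query: 2025-08-15 07:17 UTC
Rule 2/2 (NTD, -06:00): 2025-06-15 01:16 UTC ≤ query < +∞
7·60 + 17 - 360 = 77 min
77 = 0·1440 + 77; 77 = 1·60 + 17 → 01:17, same day
→ 2025-08-15 01:17 NTD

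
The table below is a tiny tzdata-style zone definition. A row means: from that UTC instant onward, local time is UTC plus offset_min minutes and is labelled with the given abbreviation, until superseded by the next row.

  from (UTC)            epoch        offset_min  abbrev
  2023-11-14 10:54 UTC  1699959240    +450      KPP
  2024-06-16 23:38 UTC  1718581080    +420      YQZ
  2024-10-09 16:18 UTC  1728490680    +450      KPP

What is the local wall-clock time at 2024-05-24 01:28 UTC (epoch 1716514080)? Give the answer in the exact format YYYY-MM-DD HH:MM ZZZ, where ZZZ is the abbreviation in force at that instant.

Query: 2024-05-24 01:28 UTC
Rule 1/3 (KPP, +07:30): 2023-11-14 10:54 UTC ≤ query < 2024-06-16 23:38 UTC
1·60 + 28 + 450 = 538 min
538 = 0·1440 + 538; 538 = 8·60 + 58 → 08:58, same day
→ 2024-05-24 08:58 KPP

2024-05-24 08:58 KPP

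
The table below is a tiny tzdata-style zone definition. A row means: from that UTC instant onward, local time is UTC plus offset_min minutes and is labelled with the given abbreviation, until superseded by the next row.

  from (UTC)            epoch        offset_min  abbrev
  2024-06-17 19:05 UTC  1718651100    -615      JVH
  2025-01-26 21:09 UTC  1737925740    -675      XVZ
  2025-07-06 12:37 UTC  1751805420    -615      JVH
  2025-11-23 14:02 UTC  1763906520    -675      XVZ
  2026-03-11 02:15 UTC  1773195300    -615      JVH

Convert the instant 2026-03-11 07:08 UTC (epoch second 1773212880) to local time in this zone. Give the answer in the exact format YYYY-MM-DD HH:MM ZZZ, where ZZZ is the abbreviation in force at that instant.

2026-03-10 20:53 JVH

Query: 2026-03-11 07:08 UTC
Rule 5/5 (JVH, -10:15): 2026-03-11 02:15 UTC ≤ query < +∞
7·60 + 8 - 615 = -187 min
-187 = -1·1440 + 1253; 1253 = 20·60 + 53 → 20:53, 2026-03-11 - 1 day = 2026-03-10
→ 2026-03-10 20:53 JVH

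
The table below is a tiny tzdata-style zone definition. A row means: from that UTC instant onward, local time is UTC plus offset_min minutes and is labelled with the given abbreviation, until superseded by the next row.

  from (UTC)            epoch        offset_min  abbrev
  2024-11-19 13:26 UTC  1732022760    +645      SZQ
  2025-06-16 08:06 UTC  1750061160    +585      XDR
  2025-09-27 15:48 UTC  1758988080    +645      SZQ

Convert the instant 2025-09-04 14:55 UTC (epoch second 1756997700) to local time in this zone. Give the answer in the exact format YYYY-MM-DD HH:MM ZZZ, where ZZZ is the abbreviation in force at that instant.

Query: 2025-09-04 14:55 UTC
Rule 2/3 (XDR, +09:45): 2025-06-16 08:06 UTC ≤ query < 2025-09-27 15:48 UTC
14·60 + 55 + 585 = 1480 min
1480 = 1·1440 + 40; 40 = 0·60 + 40 → 00:40, 2025-09-04 + 1 day = 2025-09-05
→ 2025-09-05 00:40 XDR

2025-09-05 00:40 XDR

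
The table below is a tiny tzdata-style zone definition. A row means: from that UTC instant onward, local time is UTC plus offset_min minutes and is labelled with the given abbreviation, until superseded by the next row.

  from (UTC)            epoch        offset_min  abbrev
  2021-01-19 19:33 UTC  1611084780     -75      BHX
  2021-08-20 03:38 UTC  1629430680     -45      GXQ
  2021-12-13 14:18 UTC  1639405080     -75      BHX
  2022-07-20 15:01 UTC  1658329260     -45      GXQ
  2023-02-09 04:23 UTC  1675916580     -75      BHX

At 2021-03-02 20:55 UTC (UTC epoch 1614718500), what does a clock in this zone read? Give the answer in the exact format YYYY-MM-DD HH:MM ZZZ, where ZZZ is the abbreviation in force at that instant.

2021-03-02 19:40 BHX

Query: 2021-03-02 20:55 UTC
Rule 1/5 (BHX, -01:15): 2021-01-19 19:33 UTC ≤ query < 2021-08-20 03:38 UTC
20·60 + 55 - 75 = 1180 min
1180 = 0·1440 + 1180; 1180 = 19·60 + 40 → 19:40, same day
→ 2021-03-02 19:40 BHX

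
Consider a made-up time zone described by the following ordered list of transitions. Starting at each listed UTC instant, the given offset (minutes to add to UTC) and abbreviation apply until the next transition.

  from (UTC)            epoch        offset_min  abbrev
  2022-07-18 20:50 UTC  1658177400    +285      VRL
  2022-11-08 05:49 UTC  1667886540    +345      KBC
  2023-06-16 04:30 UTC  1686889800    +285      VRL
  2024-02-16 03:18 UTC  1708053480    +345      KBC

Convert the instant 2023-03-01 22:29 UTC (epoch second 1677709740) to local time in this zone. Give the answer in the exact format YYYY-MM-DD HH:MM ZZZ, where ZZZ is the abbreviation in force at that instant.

2023-03-02 04:14 KBC

Query: 2023-03-01 22:29 UTC
Rule 2/4 (KBC, +05:45): 2022-11-08 05:49 UTC ≤ query < 2023-06-16 04:30 UTC
22·60 + 29 + 345 = 1694 min
1694 = 1·1440 + 254; 254 = 4·60 + 14 → 04:14, 2023-03-01 + 1 day = 2023-03-02
→ 2023-03-02 04:14 KBC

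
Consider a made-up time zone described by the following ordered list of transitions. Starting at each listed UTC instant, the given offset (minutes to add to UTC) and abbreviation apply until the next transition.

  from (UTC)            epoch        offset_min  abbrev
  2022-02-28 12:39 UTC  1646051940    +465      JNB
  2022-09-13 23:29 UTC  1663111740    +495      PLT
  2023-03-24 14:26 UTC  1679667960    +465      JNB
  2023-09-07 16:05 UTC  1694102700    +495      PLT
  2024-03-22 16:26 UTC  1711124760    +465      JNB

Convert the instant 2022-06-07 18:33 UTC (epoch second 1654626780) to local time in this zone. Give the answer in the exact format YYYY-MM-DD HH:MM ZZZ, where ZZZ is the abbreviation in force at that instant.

2022-06-08 02:18 JNB

Query: 2022-06-07 18:33 UTC
Rule 1/5 (JNB, +07:45): 2022-02-28 12:39 UTC ≤ query < 2022-09-13 23:29 UTC
18·60 + 33 + 465 = 1578 min
1578 = 1·1440 + 138; 138 = 2·60 + 18 → 02:18, 2022-06-07 + 1 day = 2022-06-08
→ 2022-06-08 02:18 JNB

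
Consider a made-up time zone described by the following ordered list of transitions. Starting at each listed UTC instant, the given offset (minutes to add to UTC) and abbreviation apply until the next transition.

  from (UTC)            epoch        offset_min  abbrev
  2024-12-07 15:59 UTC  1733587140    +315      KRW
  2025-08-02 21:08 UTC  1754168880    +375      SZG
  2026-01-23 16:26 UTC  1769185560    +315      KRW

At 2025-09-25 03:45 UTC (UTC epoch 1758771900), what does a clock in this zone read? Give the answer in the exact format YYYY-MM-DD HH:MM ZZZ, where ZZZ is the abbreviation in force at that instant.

2025-09-25 10:00 SZG

Query: 2025-09-25 03:45 UTC
Rule 2/3 (SZG, +06:15): 2025-08-02 21:08 UTC ≤ query < 2026-01-23 16:26 UTC
3·60 + 45 + 375 = 600 min
600 = 0·1440 + 600; 600 = 10·60 + 0 → 10:00, same day
→ 2025-09-25 10:00 SZG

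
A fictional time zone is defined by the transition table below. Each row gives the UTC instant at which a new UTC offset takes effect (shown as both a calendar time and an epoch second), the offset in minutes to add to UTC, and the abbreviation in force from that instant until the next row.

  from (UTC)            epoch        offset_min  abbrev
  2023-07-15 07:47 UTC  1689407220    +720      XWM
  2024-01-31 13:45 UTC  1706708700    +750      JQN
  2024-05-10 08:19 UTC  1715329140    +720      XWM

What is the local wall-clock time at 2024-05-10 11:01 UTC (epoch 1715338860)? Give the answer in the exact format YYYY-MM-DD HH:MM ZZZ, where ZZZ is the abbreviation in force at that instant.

2024-05-10 23:01 XWM

Query: 2024-05-10 11:01 UTC
Rule 3/3 (XWM, +12:00): 2024-05-10 08:19 UTC ≤ query < +∞
11·60 + 1 + 720 = 1381 min
1381 = 0·1440 + 1381; 1381 = 23·60 + 1 → 23:01, same day
→ 2024-05-10 23:01 XWM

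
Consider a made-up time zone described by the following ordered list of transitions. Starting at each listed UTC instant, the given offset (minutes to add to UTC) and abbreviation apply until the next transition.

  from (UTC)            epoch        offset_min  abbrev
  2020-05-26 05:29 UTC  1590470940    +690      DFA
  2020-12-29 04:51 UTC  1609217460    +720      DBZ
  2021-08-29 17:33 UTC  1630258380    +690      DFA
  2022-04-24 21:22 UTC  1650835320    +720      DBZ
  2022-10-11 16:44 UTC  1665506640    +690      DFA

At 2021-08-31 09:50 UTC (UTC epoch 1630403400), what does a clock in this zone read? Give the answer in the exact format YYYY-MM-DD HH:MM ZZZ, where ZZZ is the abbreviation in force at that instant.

2021-08-31 21:20 DFA

Query: 2021-08-31 09:50 UTC
Rule 3/5 (DFA, +11:30): 2021-08-29 17:33 UTC ≤ query < 2022-04-24 21:22 UTC
9·60 + 50 + 690 = 1280 min
1280 = 0·1440 + 1280; 1280 = 21·60 + 20 → 21:20, same day
→ 2021-08-31 21:20 DFA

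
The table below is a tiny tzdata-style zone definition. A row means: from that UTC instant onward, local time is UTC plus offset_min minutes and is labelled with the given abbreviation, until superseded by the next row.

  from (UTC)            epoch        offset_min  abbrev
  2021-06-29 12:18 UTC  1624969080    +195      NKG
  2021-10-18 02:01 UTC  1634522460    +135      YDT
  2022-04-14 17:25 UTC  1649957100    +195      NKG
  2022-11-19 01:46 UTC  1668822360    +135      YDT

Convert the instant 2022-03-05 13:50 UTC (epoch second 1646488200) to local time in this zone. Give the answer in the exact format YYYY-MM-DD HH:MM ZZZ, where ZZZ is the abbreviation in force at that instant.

Query: 2022-03-05 13:50 UTC
Rule 2/4 (YDT, +02:15): 2021-10-18 02:01 UTC ≤ query < 2022-04-14 17:25 UTC
13·60 + 50 + 135 = 965 min
965 = 0·1440 + 965; 965 = 16·60 + 5 → 16:05, same day
→ 2022-03-05 16:05 YDT

2022-03-05 16:05 YDT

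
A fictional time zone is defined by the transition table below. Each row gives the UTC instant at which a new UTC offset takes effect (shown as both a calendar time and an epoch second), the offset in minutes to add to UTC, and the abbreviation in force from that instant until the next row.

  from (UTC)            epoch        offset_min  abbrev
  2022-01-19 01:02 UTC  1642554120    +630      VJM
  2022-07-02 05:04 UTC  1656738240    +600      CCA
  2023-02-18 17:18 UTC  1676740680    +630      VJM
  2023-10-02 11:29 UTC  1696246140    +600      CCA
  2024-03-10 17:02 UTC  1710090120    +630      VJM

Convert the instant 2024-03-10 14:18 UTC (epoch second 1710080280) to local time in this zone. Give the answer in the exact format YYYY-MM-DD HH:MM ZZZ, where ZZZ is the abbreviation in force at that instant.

2024-03-11 00:18 CCA

Query: 2024-03-10 14:18 UTC
Rule 4/5 (CCA, +10:00): 2023-10-02 11:29 UTC ≤ query < 2024-03-10 17:02 UTC
14·60 + 18 + 600 = 1458 min
1458 = 1·1440 + 18; 18 = 0·60 + 18 → 00:18, 2024-03-10 + 1 day = 2024-03-11
→ 2024-03-11 00:18 CCA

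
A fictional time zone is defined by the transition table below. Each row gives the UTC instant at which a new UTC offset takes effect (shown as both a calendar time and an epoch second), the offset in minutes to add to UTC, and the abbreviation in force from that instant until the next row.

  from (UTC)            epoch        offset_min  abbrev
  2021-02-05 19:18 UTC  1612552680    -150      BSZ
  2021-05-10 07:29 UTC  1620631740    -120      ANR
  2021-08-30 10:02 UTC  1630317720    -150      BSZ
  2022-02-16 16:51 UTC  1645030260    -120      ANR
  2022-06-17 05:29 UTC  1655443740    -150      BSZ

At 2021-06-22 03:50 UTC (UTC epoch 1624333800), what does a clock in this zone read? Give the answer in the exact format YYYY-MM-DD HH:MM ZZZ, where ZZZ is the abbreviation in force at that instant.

Query: 2021-06-22 03:50 UTC
Rule 2/5 (ANR, -02:00): 2021-05-10 07:29 UTC ≤ query < 2021-08-30 10:02 UTC
3·60 + 50 - 120 = 110 min
110 = 0·1440 + 110; 110 = 1·60 + 50 → 01:50, same day
→ 2021-06-22 01:50 ANR

2021-06-22 01:50 ANR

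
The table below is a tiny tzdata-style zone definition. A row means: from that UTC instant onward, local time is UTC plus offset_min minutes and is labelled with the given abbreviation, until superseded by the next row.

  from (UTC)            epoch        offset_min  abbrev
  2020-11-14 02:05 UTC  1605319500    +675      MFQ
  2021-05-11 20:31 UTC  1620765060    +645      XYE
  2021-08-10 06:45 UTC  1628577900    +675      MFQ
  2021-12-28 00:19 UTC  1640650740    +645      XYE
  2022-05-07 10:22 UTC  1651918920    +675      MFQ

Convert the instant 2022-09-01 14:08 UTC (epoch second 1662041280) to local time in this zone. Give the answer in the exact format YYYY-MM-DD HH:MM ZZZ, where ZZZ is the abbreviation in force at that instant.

Query: 2022-09-01 14:08 UTC
Rule 5/5 (MFQ, +11:15): 2022-05-07 10:22 UTC ≤ query < +∞
14·60 + 8 + 675 = 1523 min
1523 = 1·1440 + 83; 83 = 1·60 + 23 → 01:23, 2022-09-01 + 1 day = 2022-09-02
→ 2022-09-02 01:23 MFQ

2022-09-02 01:23 MFQ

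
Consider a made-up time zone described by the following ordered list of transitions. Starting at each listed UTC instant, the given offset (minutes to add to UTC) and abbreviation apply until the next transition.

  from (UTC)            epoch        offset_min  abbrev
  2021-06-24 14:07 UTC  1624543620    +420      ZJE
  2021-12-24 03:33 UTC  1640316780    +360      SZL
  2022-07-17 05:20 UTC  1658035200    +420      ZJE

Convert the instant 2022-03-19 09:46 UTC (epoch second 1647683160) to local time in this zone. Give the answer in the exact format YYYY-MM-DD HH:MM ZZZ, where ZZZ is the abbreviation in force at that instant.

2022-03-19 15:46 SZL

Query: 2022-03-19 09:46 UTC
Rule 2/3 (SZL, +06:00): 2021-12-24 03:33 UTC ≤ query < 2022-07-17 05:20 UTC
9·60 + 46 + 360 = 946 min
946 = 0·1440 + 946; 946 = 15·60 + 46 → 15:46, same day
→ 2022-03-19 15:46 SZL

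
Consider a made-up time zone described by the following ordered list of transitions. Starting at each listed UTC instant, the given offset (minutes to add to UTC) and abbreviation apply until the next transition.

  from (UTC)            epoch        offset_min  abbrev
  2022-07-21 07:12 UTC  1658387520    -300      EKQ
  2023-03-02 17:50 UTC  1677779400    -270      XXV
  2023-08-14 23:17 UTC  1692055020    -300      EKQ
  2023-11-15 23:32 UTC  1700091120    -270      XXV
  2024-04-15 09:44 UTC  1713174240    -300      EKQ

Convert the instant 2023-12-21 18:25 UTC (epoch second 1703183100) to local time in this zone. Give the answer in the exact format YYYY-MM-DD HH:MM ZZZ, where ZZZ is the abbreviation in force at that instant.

2023-12-21 13:55 XXV

Query: 2023-12-21 18:25 UTC
Rule 4/5 (XXV, -04:30): 2023-11-15 23:32 UTC ≤ query < 2024-04-15 09:44 UTC
18·60 + 25 - 270 = 835 min
835 = 0·1440 + 835; 835 = 13·60 + 55 → 13:55, same day
→ 2023-12-21 13:55 XXV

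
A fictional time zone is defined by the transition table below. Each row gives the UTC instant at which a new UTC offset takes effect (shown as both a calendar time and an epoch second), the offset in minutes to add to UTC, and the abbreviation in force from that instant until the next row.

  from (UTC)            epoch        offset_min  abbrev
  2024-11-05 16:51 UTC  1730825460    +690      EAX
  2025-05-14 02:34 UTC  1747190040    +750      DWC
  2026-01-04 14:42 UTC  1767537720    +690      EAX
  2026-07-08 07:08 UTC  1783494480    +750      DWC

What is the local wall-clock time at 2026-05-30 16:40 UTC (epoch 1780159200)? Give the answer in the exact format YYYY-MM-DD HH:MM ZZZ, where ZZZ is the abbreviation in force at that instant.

2026-05-31 04:10 EAX

Query: 2026-05-30 16:40 UTC
Rule 3/4 (EAX, +11:30): 2026-01-04 14:42 UTC ≤ query < 2026-07-08 07:08 UTC
16·60 + 40 + 690 = 1690 min
1690 = 1·1440 + 250; 250 = 4·60 + 10 → 04:10, 2026-05-30 + 1 day = 2026-05-31
→ 2026-05-31 04:10 EAX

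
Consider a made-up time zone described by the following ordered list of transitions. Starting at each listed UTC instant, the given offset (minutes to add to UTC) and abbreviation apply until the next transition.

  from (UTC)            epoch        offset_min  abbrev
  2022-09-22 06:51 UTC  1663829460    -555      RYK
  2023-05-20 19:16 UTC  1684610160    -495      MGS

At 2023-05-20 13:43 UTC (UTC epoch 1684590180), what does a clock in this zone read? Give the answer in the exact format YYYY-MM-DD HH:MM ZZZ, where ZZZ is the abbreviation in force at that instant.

Query: 2023-05-20 13:43 UTC
Rule 1/2 (RYK, -09:15): 2022-09-22 06:51 UTC ≤ query < 2023-05-20 19:16 UTC
13·60 + 43 - 555 = 268 min
268 = 0·1440 + 268; 268 = 4·60 + 28 → 04:28, same day
→ 2023-05-20 04:28 RYK

2023-05-20 04:28 RYK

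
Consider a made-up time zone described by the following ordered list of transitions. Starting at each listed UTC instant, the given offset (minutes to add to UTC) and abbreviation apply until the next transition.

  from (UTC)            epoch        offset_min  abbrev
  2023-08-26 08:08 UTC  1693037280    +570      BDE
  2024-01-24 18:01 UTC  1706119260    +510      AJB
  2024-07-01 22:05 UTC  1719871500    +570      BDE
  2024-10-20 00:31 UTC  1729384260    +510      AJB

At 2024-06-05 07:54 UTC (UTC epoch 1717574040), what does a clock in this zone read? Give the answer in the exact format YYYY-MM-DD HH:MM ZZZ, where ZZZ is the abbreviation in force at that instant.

2024-06-05 16:24 AJB

Query: 2024-06-05 07:54 UTC
Rule 2/4 (AJB, +08:30): 2024-01-24 18:01 UTC ≤ query < 2024-07-01 22:05 UTC
7·60 + 54 + 510 = 984 min
984 = 0·1440 + 984; 984 = 16·60 + 24 → 16:24, same day
→ 2024-06-05 16:24 AJB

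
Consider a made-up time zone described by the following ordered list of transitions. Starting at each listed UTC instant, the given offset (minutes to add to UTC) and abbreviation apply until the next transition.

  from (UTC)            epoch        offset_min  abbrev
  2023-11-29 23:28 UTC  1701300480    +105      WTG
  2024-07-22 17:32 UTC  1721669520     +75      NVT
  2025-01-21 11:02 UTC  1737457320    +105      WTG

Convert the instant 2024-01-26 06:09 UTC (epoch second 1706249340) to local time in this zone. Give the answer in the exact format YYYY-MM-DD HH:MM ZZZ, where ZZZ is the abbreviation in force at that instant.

2024-01-26 07:54 WTG

Query: 2024-01-26 06:09 UTC
Rule 1/3 (WTG, +01:45): 2023-11-29 23:28 UTC ≤ query < 2024-07-22 17:32 UTC
6·60 + 9 + 105 = 474 min
474 = 0·1440 + 474; 474 = 7·60 + 54 → 07:54, same day
→ 2024-01-26 07:54 WTG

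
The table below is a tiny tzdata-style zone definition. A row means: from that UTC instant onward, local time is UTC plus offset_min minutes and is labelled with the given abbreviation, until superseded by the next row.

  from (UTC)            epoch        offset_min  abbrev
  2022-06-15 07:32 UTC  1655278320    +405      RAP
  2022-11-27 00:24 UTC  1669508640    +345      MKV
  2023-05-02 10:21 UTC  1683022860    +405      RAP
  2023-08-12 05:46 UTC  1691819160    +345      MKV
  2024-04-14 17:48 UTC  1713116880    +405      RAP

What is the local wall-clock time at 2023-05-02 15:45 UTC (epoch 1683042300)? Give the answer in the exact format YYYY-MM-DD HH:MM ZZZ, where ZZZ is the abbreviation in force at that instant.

2023-05-02 22:30 RAP

Query: 2023-05-02 15:45 UTC
Rule 3/5 (RAP, +06:45): 2023-05-02 10:21 UTC ≤ query < 2023-08-12 05:46 UTC
15·60 + 45 + 405 = 1350 min
1350 = 0·1440 + 1350; 1350 = 22·60 + 30 → 22:30, same day
→ 2023-05-02 22:30 RAP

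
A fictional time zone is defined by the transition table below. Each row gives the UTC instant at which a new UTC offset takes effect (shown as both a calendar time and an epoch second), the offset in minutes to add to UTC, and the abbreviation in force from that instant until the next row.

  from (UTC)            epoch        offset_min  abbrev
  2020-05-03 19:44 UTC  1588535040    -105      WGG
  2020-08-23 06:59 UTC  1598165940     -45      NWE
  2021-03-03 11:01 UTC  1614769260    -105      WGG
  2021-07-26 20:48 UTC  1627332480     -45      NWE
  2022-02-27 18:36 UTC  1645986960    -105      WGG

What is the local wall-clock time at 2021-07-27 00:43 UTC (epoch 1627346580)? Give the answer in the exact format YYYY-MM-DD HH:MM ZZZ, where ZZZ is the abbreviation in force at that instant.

2021-07-26 23:58 NWE

Query: 2021-07-27 00:43 UTC
Rule 4/5 (NWE, -00:45): 2021-07-26 20:48 UTC ≤ query < 2022-02-27 18:36 UTC
0·60 + 43 - 45 = -2 min
-2 = -1·1440 + 1438; 1438 = 23·60 + 58 → 23:58, 2021-07-27 - 1 day = 2021-07-26
→ 2021-07-26 23:58 NWE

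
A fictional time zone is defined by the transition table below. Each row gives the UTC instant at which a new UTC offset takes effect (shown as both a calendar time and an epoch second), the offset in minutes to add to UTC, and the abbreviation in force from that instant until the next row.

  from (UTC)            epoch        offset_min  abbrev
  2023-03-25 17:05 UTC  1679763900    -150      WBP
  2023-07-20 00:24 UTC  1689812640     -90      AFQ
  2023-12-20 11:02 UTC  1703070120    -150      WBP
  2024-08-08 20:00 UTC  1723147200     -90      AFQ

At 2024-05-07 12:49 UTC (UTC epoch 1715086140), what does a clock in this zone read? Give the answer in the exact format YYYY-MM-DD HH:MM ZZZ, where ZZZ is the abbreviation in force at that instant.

Query: 2024-05-07 12:49 UTC
Rule 3/4 (WBP, -02:30): 2023-12-20 11:02 UTC ≤ query < 2024-08-08 20:00 UTC
12·60 + 49 - 150 = 619 min
619 = 0·1440 + 619; 619 = 10·60 + 19 → 10:19, same day
→ 2024-05-07 10:19 WBP

2024-05-07 10:19 WBP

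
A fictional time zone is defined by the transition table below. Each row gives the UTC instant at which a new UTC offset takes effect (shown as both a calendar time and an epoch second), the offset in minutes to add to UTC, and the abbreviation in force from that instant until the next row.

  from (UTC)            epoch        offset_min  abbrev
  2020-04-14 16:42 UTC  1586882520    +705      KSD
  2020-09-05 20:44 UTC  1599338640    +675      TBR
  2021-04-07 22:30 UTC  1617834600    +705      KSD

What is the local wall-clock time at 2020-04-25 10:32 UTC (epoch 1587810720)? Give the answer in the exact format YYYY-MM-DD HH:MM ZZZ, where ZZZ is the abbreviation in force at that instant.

Query: 2020-04-25 10:32 UTC
Rule 1/3 (KSD, +11:45): 2020-04-14 16:42 UTC ≤ query < 2020-09-05 20:44 UTC
10·60 + 32 + 705 = 1337 min
1337 = 0·1440 + 1337; 1337 = 22·60 + 17 → 22:17, same day
→ 2020-04-25 22:17 KSD

2020-04-25 22:17 KSD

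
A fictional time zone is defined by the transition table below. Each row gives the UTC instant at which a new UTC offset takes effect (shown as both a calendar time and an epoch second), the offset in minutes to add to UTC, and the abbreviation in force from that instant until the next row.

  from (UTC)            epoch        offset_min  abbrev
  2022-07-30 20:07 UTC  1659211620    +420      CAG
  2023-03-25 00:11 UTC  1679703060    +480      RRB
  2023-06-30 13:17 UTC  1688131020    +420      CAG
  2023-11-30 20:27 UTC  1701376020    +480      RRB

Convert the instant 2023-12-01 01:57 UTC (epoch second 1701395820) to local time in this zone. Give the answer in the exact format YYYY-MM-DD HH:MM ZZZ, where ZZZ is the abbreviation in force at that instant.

2023-12-01 09:57 RRB

Query: 2023-12-01 01:57 UTC
Rule 4/4 (RRB, +08:00): 2023-11-30 20:27 UTC ≤ query < +∞
1·60 + 57 + 480 = 597 min
597 = 0·1440 + 597; 597 = 9·60 + 57 → 09:57, same day
→ 2023-12-01 09:57 RRB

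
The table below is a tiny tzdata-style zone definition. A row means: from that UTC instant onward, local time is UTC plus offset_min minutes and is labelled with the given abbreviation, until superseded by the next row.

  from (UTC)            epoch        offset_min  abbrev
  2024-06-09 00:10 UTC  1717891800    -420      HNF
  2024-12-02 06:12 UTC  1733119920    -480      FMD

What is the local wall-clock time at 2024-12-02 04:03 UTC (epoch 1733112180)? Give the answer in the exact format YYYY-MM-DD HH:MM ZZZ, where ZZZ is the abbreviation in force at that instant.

2024-12-01 21:03 HNF

Query: 2024-12-02 04:03 UTC
Rule 1/2 (HNF, -07:00): 2024-06-09 00:10 UTC ≤ query < 2024-12-02 06:12 UTC
4·60 + 3 - 420 = -177 min
-177 = -1·1440 + 1263; 1263 = 21·60 + 3 → 21:03, 2024-12-02 - 1 day = 2024-12-01
→ 2024-12-01 21:03 HNF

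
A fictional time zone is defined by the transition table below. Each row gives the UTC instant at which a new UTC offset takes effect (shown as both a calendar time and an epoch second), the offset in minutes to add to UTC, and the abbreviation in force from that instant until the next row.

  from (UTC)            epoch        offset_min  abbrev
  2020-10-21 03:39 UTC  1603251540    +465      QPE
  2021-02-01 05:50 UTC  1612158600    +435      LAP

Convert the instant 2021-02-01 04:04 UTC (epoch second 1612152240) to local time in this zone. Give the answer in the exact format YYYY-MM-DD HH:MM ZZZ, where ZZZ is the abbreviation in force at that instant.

Query: 2021-02-01 04:04 UTC
Rule 1/2 (QPE, +07:45): 2020-10-21 03:39 UTC ≤ query < 2021-02-01 05:50 UTC
4·60 + 4 + 465 = 709 min
709 = 0·1440 + 709; 709 = 11·60 + 49 → 11:49, same day
→ 2021-02-01 11:49 QPE

2021-02-01 11:49 QPE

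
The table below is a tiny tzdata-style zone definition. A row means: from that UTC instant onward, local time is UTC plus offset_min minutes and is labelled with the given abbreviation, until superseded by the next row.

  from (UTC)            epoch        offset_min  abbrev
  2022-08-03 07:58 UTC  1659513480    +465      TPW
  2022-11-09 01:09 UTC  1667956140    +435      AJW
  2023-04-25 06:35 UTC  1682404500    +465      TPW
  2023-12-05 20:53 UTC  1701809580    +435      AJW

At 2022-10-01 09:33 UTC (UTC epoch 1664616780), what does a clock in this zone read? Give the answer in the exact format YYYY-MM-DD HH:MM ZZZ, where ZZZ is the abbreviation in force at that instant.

2022-10-01 17:18 TPW

Query: 2022-10-01 09:33 UTC
Rule 1/4 (TPW, +07:45): 2022-08-03 07:58 UTC ≤ query < 2022-11-09 01:09 UTC
9·60 + 33 + 465 = 1038 min
1038 = 0·1440 + 1038; 1038 = 17·60 + 18 → 17:18, same day
→ 2022-10-01 17:18 TPW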